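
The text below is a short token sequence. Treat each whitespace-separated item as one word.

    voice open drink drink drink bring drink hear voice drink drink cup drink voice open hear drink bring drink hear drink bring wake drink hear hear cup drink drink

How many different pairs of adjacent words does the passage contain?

29 tokens → 28 bigram windows in total.
Repeated bigrams (each contributes count−1 duplicates):
  drink drink: 4
  drink bring: 3
  drink hear: 3
  bring drink: 2
  cup drink: 2
  hear drink: 2
  voice open: 2
11 duplicate windows → 28 − 11 = 17 distinct.

17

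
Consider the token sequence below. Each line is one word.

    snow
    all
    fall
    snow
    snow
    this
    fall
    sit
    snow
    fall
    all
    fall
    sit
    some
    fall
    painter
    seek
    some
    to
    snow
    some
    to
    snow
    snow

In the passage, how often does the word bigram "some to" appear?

2

Scanning the 23 overlapping bigram windows for "some to":
  position 18–19: some to
  position 21–22: some to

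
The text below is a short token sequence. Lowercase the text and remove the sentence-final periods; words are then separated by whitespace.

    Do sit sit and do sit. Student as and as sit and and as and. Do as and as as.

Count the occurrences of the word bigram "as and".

3

Scanning the 19 overlapping bigram windows for "as and":
  position 8–9: as and
  position 14–15: as and
  position 17–18: as and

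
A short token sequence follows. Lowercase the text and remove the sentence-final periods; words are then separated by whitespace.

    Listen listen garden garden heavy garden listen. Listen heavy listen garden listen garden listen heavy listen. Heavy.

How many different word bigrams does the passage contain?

17 tokens → 16 bigram windows in total.
Repeated bigrams (each contributes count−1 duplicates):
  garden listen: 3
  listen garden: 3
  listen heavy: 3
  heavy listen: 2
  listen listen: 2
8 duplicate windows → 16 − 8 = 8 distinct.

8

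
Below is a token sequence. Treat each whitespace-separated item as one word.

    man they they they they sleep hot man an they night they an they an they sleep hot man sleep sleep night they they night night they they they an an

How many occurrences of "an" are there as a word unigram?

Scanning the 31 tokens for "an":
  position 9: an
  position 13: an
  position 15: an
  position 30: an
  position 31: an

5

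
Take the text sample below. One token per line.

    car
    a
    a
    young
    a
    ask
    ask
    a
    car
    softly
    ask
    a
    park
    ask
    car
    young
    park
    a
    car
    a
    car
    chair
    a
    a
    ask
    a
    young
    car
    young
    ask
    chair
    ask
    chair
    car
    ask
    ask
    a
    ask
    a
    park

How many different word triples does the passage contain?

40 tokens → 38 trigram windows in total.
Repeated trigrams (each contributes count−1 duplicates):
  a ask a: 2
  ask a park: 2
  ask ask a: 2
3 duplicate windows → 38 − 3 = 35 distinct.

35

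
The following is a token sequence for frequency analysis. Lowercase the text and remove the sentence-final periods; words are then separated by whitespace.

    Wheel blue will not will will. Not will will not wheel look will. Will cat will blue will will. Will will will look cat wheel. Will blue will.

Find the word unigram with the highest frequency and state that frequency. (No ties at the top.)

"will", 15 times

Unigram frequencies (highest first):
  will: 15
  wheel: 3
  blue: 3
  not: 3
  look: 2
  cat: 2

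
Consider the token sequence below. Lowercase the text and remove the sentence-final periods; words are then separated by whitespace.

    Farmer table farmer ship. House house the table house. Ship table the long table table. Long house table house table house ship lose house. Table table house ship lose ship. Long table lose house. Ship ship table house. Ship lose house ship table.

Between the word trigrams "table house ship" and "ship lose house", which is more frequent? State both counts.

"table house ship": 4 occurrences
"ship lose house": 2 occurrences

"table house ship" (4 vs 2)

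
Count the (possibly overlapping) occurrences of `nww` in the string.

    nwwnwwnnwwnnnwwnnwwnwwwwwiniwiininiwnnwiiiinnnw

6

Sliding a length-3 window over the 47 characters (45 positions):
  position 1–3: nww
  position 4–6: nww
  position 8–10: nww
  position 13–15: nww
  position 17–19: nww
  position 20–22: nww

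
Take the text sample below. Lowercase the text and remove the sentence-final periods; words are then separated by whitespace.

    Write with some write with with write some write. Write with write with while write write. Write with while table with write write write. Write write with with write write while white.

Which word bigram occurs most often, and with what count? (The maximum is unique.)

Bigram frequencies (highest first):
  write write: 8
  write with: 6
  with write: 4
  some write: 2
  with with: 2
  with while: 2
  … (7 more, each ≤ 1)

"write write", 8 times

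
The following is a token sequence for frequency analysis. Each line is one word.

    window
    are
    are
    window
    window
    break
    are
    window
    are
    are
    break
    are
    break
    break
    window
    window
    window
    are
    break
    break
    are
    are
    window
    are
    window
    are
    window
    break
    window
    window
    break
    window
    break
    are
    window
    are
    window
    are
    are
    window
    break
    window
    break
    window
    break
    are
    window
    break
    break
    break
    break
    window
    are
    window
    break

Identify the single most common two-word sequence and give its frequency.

Bigram frequencies (highest first):
  are window: 10
  window break: 9
  window are: 8
  break window: 6
  break are: 5
  break break: 5
  … (3 more, each ≤ 4)

"are window", 10 times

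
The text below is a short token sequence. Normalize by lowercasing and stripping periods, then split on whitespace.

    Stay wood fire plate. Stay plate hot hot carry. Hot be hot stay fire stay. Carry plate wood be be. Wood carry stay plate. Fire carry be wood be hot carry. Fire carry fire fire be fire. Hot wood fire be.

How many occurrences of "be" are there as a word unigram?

Scanning the 41 tokens for "be":
  position 11: be
  position 19: be
  position 20: be
  position 27: be
  position 29: be
  position 36: be
  position 41: be

7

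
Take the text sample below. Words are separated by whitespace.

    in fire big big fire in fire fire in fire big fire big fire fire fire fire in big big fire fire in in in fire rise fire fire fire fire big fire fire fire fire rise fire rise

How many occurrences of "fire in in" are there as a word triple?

1

Scanning the 37 overlapping trigram windows for "fire in in":
  position 22–24: fire in in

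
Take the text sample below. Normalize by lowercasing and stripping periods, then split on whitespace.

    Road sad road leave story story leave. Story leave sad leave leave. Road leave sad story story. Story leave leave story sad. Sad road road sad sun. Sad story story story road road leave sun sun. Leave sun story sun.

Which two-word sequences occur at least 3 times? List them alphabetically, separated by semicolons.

leave story; road leave; story leave; story story

Bigram counts meeting the condition (at least 3 times):
  leave story: 3
  road leave: 3
  story leave: 3
  story story: 5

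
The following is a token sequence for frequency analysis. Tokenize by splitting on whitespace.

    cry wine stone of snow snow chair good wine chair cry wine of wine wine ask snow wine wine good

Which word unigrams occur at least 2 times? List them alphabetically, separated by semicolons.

chair; cry; good; of; snow; wine

Unigram counts meeting the condition (at least 2 times):
  chair: 2
  cry: 2
  good: 2
  of: 2
  snow: 3
  wine: 7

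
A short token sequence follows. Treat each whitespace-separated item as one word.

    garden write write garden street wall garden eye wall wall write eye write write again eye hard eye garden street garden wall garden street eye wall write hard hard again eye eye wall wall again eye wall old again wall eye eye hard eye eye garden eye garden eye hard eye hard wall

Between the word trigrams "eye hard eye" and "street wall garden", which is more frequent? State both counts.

"eye hard eye": 3 occurrences
"street wall garden": 1 occurrence

"eye hard eye" (3 vs 1)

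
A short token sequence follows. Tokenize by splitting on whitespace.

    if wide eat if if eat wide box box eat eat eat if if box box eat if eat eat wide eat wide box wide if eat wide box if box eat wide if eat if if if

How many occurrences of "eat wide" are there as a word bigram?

5

Scanning the 37 overlapping bigram windows for "eat wide":
  position 6–7: eat wide
  position 20–21: eat wide
  position 22–23: eat wide
  position 27–28: eat wide
  position 32–33: eat wide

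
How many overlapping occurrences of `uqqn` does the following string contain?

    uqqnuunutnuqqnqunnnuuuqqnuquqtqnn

Sliding a length-4 window over the 33 characters (30 positions):
  position 1–4: uqqn
  position 11–14: uqqn
  position 22–25: uqqn

3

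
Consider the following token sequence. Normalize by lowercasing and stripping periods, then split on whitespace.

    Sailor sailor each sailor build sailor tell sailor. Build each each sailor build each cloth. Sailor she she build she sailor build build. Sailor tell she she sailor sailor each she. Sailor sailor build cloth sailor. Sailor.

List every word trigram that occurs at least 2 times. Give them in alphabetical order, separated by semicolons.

build sailor tell; each sailor build; sailor build each; sailor sailor each; she sailor sailor

Trigram counts meeting the condition (at least 2 times):
  build sailor tell: 2
  each sailor build: 2
  sailor build each: 2
  sailor sailor each: 2
  she sailor sailor: 2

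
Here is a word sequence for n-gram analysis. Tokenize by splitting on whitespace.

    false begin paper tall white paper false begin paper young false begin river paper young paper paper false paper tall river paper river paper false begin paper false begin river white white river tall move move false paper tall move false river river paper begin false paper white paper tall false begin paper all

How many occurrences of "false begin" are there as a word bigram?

6

Scanning the 53 overlapping bigram windows for "false begin":
  position 1–2: false begin
  position 7–8: false begin
  position 11–12: false begin
  position 25–26: false begin
  position 28–29: false begin
  position 51–52: false begin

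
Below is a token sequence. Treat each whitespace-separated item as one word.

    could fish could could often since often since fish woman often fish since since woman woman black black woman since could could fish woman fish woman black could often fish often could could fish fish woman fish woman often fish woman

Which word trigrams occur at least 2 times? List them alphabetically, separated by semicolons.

could could fish; fish woman fish; fish woman often; woman fish woman; woman often fish

Trigram counts meeting the condition (at least 2 times):
  could could fish: 2
  fish woman fish: 2
  fish woman often: 2
  woman fish woman: 2
  woman often fish: 2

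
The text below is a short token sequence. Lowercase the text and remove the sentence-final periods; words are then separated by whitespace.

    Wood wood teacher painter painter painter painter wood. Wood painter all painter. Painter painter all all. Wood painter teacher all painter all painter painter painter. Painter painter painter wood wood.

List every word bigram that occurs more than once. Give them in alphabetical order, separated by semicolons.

all painter; painter all; painter painter; painter wood; wood painter; wood wood

Bigram counts meeting the condition (more than once):
  all painter: 3
  painter all: 3
  painter painter: 10
  painter wood: 2
  wood painter: 2
  wood wood: 3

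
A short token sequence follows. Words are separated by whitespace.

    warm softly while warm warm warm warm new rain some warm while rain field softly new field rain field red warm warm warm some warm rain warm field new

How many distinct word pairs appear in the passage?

29 tokens → 28 bigram windows in total.
Repeated bigrams (each contributes count−1 duplicates):
  warm warm: 5
  rain field: 2
  some warm: 2
6 duplicate windows → 28 − 6 = 22 distinct.

22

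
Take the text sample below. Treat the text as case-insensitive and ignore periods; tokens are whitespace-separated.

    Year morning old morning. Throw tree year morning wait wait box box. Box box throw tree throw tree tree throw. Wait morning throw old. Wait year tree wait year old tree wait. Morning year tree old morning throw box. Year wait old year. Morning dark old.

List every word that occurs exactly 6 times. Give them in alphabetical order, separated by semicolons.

old; throw

Unigram counts meeting the condition (exactly 6 times):
  old: 6
  throw: 6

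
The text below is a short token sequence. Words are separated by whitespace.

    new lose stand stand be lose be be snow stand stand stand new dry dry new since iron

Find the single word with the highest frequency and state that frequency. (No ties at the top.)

Unigram frequencies (highest first):
  stand: 5
  new: 3
  be: 3
  lose: 2
  dry: 2
  snow: 1
  … (2 more, each ≤ 1)

"stand", 5 times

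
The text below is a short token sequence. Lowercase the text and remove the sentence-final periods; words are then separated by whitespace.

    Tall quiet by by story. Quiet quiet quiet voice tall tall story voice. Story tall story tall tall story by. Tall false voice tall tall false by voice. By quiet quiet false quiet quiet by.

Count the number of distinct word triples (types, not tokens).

31

35 tokens → 33 trigram windows in total.
Repeated trigrams (each contributes count−1 duplicates):
  tall tall story: 2
  voice tall tall: 2
2 duplicate windows → 33 − 2 = 31 distinct.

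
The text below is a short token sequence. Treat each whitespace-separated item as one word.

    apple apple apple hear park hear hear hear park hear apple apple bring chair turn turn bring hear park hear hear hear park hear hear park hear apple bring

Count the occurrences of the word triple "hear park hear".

Scanning the 27 overlapping trigram windows for "hear park hear":
  position 4–6: hear park hear
  position 8–10: hear park hear
  position 18–20: hear park hear
  position 22–24: hear park hear
  position 25–27: hear park hear

5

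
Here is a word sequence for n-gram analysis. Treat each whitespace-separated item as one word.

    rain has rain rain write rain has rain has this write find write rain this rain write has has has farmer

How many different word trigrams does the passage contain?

21 tokens → 19 trigram windows in total.
Repeated trigrams (each contributes count−1 duplicates):
  rain has rain: 2
1 duplicate windows → 19 − 1 = 18 distinct.

18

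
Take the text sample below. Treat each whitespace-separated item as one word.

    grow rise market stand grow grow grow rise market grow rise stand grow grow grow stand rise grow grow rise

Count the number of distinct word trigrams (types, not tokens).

20 tokens → 18 trigram windows in total.
Repeated trigrams (each contributes count−1 duplicates):
  grow grow grow: 2
  grow grow rise: 2
  grow rise market: 2
  stand grow grow: 2
4 duplicate windows → 18 − 4 = 14 distinct.

14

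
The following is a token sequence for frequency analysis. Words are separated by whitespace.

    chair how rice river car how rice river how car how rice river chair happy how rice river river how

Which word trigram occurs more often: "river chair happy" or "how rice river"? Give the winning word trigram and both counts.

"river chair happy": 1 occurrence
"how rice river": 4 occurrences

"how rice river" (4 vs 1)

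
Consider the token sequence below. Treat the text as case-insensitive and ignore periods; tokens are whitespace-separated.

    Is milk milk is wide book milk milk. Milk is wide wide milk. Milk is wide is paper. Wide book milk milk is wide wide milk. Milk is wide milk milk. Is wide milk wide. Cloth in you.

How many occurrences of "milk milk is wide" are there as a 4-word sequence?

Scanning the 35 overlapping 4-gram windows for "milk milk is wide":
  position 2–5: milk milk is wide
  position 8–11: milk milk is wide
  position 13–16: milk milk is wide
  position 21–24: milk milk is wide
  position 26–29: milk milk is wide
  position 30–33: milk milk is wide

6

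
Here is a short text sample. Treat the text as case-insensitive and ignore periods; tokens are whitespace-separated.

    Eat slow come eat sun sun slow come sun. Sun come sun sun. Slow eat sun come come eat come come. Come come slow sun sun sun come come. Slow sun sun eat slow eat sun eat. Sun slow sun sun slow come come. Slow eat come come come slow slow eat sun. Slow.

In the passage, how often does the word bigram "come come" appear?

Scanning the 53 overlapping bigram windows for "come come":
  position 17–18: come come
  position 20–21: come come
  position 21–22: come come
  position 22–23: come come
  position 28–29: come come
  position 43–44: come come
  position 47–48: come come
  position 48–49: come come

8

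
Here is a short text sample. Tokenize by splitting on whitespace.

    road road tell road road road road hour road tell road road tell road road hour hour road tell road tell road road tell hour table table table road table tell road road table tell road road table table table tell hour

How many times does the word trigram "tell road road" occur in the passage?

6

Scanning the 40 overlapping trigram windows for "tell road road":
  position 3–5: tell road road
  position 10–12: tell road road
  position 13–15: tell road road
  position 21–23: tell road road
  position 31–33: tell road road
  position 35–37: tell road road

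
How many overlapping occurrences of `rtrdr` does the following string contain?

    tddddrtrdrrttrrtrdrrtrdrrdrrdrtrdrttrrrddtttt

4

Sliding a length-5 window over the 45 characters (41 positions):
  position 6–10: rtrdr
  position 15–19: rtrdr
  position 20–24: rtrdr
  position 30–34: rtrdr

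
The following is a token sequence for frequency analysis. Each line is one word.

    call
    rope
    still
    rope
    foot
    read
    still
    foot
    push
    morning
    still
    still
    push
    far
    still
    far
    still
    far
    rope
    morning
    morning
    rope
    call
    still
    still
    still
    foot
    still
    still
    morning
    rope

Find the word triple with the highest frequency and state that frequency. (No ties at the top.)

Trigram frequencies (highest first):
  far still far: 2
  call rope still: 1
  rope still rope: 1
  still rope foot: 1
  rope foot read: 1
  foot read still: 1
  … (22 more, each ≤ 1)

"far still far", 2 times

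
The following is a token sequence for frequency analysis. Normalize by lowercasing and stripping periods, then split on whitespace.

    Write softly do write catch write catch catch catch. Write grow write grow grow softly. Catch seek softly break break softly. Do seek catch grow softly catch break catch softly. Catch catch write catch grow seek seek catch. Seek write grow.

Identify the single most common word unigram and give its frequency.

"catch", 12 times

Unigram frequencies (highest first):
  catch: 12
  write: 7
  softly: 6
  grow: 6
  seek: 5
  break: 3
  … (1 more, each ≤ 2)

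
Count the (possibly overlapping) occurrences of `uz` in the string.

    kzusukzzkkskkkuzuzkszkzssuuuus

2

Sliding a length-2 window over the 30 characters (29 positions):
  position 15–16: uz
  position 17–18: uz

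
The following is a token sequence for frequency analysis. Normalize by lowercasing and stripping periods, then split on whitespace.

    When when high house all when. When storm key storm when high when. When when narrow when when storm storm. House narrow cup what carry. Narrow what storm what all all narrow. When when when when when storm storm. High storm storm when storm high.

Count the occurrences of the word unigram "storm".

Scanning the 45 tokens for "storm":
  position 8: storm
  position 10: storm
  position 19: storm
  position 20: storm
  position 28: storm
  position 38: storm
  position 39: storm
  position 41: storm
  position 42: storm
  position 44: storm

10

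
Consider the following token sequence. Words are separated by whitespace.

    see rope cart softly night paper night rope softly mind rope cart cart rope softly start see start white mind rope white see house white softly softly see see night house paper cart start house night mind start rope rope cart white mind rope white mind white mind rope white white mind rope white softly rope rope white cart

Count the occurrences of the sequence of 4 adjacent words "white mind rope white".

Scanning the 56 overlapping 4-gram windows for "white mind rope white":
  position 19–22: white mind rope white
  position 42–45: white mind rope white
  position 47–50: white mind rope white
  position 51–54: white mind rope white

4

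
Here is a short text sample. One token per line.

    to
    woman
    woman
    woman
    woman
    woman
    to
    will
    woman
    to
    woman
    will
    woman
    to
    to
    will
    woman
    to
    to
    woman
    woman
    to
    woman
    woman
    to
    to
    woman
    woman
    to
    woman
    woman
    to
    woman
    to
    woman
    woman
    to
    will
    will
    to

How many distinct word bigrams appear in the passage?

9

40 tokens → 39 bigram windows in total.
Repeated bigrams (each contributes count−1 duplicates):
  woman to: 10
  woman woman: 9
  to woman: 8
  to to: 3
  to will: 3
  will woman: 3
30 duplicate windows → 39 − 30 = 9 distinct.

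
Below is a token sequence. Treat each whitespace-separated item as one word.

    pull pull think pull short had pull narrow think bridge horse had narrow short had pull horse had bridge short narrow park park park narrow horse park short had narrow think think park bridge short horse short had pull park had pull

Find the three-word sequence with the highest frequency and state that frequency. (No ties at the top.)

Trigram frequencies (highest first):
  short had pull: 3
  pull pull think: 1
  pull think pull: 1
  think pull short: 1
  pull short had: 1
  had pull narrow: 1
  … (32 more, each ≤ 1)

"short had pull", 3 times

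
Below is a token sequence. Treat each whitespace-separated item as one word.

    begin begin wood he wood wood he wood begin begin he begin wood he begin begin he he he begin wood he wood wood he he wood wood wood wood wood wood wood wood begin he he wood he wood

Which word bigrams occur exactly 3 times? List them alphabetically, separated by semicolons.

begin begin; begin he; begin wood; he begin

Bigram counts meeting the condition (exactly 3 times):
  begin begin: 3
  begin he: 3
  begin wood: 3
  he begin: 3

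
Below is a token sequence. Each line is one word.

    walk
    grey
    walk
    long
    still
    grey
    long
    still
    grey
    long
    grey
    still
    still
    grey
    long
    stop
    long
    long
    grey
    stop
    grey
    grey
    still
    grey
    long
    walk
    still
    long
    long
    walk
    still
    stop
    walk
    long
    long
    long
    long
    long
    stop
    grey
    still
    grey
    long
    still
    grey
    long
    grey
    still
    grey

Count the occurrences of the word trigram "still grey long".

Scanning the 47 overlapping trigram windows for "still grey long":
  position 5–7: still grey long
  position 8–10: still grey long
  position 13–15: still grey long
  position 23–25: still grey long
  position 41–43: still grey long
  position 44–46: still grey long

6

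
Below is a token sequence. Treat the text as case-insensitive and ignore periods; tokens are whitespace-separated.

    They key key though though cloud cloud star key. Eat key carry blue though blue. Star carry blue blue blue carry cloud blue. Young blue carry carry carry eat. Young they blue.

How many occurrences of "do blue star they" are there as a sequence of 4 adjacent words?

Scanning the 29 overlapping 4-gram windows for "do blue star they":
  (none found)

0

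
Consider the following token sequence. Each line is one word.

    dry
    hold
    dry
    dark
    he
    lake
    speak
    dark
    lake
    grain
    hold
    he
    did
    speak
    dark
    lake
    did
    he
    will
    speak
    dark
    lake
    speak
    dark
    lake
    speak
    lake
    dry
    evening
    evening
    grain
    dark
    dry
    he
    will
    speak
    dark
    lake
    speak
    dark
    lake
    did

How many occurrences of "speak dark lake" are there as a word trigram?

Scanning the 40 overlapping trigram windows for "speak dark lake":
  position 7–9: speak dark lake
  position 14–16: speak dark lake
  position 20–22: speak dark lake
  position 23–25: speak dark lake
  position 36–38: speak dark lake
  position 39–41: speak dark lake

6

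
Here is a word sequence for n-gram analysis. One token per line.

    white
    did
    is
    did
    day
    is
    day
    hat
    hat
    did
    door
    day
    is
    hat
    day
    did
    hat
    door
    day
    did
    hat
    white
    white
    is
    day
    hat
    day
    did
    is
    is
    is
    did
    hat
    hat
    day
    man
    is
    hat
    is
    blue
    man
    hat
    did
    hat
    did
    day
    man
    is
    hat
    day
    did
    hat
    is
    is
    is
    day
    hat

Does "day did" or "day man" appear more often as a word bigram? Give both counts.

"day did": 4 occurrences
"day man": 2 occurrences

"day did" (4 vs 2)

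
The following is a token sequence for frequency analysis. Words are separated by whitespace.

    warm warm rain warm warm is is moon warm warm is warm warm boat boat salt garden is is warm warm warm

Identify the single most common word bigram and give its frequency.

Bigram frequencies (highest first):
  warm warm: 6
  warm is: 2
  is is: 2
  is warm: 2
  warm rain: 1
  rain warm: 1
  … (7 more, each ≤ 1)

"warm warm", 6 times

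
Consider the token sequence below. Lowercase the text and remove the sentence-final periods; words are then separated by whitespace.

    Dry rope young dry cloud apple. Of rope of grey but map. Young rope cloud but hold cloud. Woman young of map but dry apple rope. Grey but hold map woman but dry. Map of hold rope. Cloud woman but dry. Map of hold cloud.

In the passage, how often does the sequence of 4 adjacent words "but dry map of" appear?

2

Scanning the 42 overlapping 4-gram windows for "but dry map of":
  position 32–35: but dry map of
  position 40–43: but dry map of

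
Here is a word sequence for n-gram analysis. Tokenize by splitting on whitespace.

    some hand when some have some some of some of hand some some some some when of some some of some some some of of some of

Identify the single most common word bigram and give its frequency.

Bigram frequencies (highest first):
  some some: 7
  some of: 5
  of some: 4
  some hand: 1
  hand when: 1
  when some: 1
  … (7 more, each ≤ 1)

"some some", 7 times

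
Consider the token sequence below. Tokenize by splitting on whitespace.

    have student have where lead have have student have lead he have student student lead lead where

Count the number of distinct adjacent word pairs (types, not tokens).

17 tokens → 16 bigram windows in total.
Repeated bigrams (each contributes count−1 duplicates):
  have student: 3
  student have: 2
3 duplicate windows → 16 − 3 = 13 distinct.

13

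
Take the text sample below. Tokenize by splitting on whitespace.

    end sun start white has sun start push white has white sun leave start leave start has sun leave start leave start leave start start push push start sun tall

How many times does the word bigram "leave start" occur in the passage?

Scanning the 29 overlapping bigram windows for "leave start":
  position 13–14: leave start
  position 15–16: leave start
  position 19–20: leave start
  position 21–22: leave start
  position 23–24: leave start

5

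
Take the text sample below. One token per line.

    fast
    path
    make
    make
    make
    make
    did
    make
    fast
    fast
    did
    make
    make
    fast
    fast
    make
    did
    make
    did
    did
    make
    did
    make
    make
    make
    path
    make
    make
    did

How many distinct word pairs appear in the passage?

29 tokens → 28 bigram windows in total.
Repeated bigrams (each contributes count−1 duplicates):
  make make: 7
  did make: 5
  make did: 5
  fast fast: 2
  make fast: 2
  path make: 2
17 duplicate windows → 28 − 17 = 11 distinct.

11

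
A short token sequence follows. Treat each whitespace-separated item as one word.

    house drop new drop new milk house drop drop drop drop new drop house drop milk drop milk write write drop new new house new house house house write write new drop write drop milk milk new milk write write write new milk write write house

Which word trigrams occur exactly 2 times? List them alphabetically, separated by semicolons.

drop drop drop; drop new drop; new milk write; write write new

Trigram counts meeting the condition (exactly 2 times):
  drop drop drop: 2
  drop new drop: 2
  new milk write: 2
  write write new: 2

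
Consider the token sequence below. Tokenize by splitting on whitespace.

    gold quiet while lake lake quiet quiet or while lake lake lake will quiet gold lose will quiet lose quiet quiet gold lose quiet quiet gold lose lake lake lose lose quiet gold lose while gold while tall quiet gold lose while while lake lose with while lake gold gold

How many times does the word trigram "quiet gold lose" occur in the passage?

5

Scanning the 48 overlapping trigram windows for "quiet gold lose":
  position 14–16: quiet gold lose
  position 21–23: quiet gold lose
  position 25–27: quiet gold lose
  position 32–34: quiet gold lose
  position 39–41: quiet gold lose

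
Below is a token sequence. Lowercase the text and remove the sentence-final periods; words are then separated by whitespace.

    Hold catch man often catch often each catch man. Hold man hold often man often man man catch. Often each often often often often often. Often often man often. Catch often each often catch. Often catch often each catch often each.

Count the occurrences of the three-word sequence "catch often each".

5

Scanning the 39 overlapping trigram windows for "catch often each":
  position 5–7: catch often each
  position 18–20: catch often each
  position 30–32: catch often each
  position 36–38: catch often each
  position 39–41: catch often each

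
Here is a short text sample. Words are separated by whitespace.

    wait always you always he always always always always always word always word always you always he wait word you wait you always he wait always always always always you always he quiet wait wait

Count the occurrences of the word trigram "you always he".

4

Scanning the 33 overlapping trigram windows for "you always he":
  position 3–5: you always he
  position 15–17: you always he
  position 22–24: you always he
  position 30–32: you always he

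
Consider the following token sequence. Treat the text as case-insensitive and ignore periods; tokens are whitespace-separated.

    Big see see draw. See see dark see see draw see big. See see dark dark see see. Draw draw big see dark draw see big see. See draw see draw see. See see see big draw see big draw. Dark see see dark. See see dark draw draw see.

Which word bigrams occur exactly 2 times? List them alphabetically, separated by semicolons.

Bigram counts meeting the condition (exactly 2 times):
  big draw: 2
  dark draw: 2
  draw draw: 2

big draw; dark draw; draw draw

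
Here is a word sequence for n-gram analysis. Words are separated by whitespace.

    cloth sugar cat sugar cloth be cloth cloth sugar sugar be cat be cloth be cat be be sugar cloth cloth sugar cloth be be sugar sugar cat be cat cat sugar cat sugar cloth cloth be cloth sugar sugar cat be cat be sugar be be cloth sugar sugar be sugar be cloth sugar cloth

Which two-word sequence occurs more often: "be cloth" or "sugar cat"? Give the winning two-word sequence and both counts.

"be cloth" (5 vs 4)

"be cloth": 5 occurrences
"sugar cat": 4 occurrences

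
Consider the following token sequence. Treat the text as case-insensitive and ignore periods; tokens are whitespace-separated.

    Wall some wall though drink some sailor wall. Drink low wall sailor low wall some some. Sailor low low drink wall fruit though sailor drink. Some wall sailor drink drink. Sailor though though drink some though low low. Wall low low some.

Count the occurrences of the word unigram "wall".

Scanning the 42 tokens for "wall":
  position 1: wall
  position 3: wall
  position 8: wall
  position 11: wall
  position 14: wall
  position 21: wall
  position 27: wall
  position 39: wall

8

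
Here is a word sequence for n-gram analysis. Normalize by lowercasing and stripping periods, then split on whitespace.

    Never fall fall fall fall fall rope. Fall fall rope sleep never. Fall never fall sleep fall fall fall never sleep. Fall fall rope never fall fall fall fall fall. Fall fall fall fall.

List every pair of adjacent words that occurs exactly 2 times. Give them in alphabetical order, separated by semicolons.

fall never; sleep fall

Bigram counts meeting the condition (exactly 2 times):
  fall never: 2
  sleep fall: 2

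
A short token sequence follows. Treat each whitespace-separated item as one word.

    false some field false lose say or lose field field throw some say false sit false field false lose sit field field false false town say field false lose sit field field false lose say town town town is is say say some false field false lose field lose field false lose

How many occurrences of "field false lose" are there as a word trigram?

Scanning the 50 overlapping trigram windows for "field false lose":
  position 3–5: field false lose
  position 17–19: field false lose
  position 27–29: field false lose
  position 32–34: field false lose
  position 45–47: field false lose
  position 50–52: field false lose

6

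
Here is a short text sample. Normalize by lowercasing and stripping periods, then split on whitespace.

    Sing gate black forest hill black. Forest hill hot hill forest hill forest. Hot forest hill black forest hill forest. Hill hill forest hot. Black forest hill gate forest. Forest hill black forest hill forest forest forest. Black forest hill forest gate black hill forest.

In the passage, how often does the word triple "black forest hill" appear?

6

Scanning the 43 overlapping trigram windows for "black forest hill":
  position 3–5: black forest hill
  position 6–8: black forest hill
  position 17–19: black forest hill
  position 25–27: black forest hill
  position 32–34: black forest hill
  position 38–40: black forest hill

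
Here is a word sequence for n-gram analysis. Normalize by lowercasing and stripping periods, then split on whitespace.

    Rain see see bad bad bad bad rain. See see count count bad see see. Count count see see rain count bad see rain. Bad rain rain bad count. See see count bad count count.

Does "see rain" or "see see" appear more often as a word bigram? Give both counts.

"see rain": 2 occurrences
"see see": 5 occurrences

"see see" (5 vs 2)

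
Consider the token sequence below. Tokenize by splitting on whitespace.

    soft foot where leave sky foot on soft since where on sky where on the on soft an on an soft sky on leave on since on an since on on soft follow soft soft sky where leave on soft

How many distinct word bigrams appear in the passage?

40 tokens → 39 bigram windows in total.
Repeated bigrams (each contributes count−1 duplicates):
  on soft: 4
  leave on: 2
  on an: 2
  since on: 2
  sky where: 2
  soft sky: 2
  where leave: 2
  where on: 2
10 duplicate windows → 39 − 10 = 29 distinct.

29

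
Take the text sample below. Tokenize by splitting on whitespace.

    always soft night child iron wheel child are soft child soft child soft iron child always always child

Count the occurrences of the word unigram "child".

6

Scanning the 18 tokens for "child":
  position 4: child
  position 7: child
  position 10: child
  position 12: child
  position 15: child
  position 18: child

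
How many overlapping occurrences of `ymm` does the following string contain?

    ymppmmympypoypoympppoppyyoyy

0

Sliding a length-3 window over the 28 characters (26 positions):
  (no match at any position)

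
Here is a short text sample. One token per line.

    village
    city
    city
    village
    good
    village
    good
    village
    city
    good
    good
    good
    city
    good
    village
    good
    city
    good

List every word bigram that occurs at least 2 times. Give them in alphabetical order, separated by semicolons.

Bigram counts meeting the condition (at least 2 times):
  city good: 3
  good city: 2
  good good: 2
  good village: 3
  village city: 2
  village good: 3

city good; good city; good good; good village; village city; village good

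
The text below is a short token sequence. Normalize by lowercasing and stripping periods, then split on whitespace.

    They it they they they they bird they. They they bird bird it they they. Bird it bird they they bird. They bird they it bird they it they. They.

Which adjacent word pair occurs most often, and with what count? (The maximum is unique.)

Bigram frequencies (highest first):
  they they: 8
  they bird: 5
  bird they: 5
  they it: 3
  it they: 3
  bird it: 2
  … (2 more, each ≤ 2)

"they they", 8 times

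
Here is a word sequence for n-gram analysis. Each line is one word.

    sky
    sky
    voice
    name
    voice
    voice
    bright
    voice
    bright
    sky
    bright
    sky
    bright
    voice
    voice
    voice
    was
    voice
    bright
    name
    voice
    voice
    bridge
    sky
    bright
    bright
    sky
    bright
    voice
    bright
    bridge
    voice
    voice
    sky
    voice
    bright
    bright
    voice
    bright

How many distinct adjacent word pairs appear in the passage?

39 tokens → 38 bigram windows in total.
Repeated bigrams (each contributes count−1 duplicates):
  voice bright: 6
  voice voice: 5
  bright voice: 4
  sky bright: 4
  bright sky: 3
  bright bright: 2
  name voice: 2
  sky voice: 2
20 duplicate windows → 38 − 20 = 18 distinct.

18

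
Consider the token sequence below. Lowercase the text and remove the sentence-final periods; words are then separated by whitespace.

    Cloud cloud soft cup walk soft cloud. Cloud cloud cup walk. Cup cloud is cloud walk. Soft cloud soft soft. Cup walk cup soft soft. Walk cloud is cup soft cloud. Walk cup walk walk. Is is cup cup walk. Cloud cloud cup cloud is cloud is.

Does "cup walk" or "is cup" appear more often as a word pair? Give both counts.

"cup walk": 5 occurrences
"is cup": 2 occurrences

"cup walk" (5 vs 2)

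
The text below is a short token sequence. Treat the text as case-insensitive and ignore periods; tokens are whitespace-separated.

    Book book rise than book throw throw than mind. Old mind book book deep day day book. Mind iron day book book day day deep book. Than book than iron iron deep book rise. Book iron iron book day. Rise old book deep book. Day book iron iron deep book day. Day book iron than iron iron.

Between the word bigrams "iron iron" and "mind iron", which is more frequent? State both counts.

"iron iron" (4 vs 1)

"iron iron": 4 occurrences
"mind iron": 1 occurrence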